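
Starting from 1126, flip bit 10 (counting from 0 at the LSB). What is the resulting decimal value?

102

x = 10001100110
bit 10 is currently 1; toggle it via x ^ (1 << 10) = x ^ 1024
→ 00001100110 = 102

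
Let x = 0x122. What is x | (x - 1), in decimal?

291

x = 100100010 = 290
x - 1 = 100100001
OR    = 100100011 = 291
(x | (x - 1) sets all bits below the lowest set bit.)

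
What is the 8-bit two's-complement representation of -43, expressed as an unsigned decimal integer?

213

43 in 8 bits: 00101011
Invert: 11010100
Add 1:  11010101 = 213
(Check: 2^8 - 43 = 256 - 43 = 213.)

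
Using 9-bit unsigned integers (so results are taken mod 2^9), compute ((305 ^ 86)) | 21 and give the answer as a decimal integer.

375

305 = 100110001
86 = 001010110
→ ^ → 101100111 = 359
21 = 000010101
→ | → 101110111 = 375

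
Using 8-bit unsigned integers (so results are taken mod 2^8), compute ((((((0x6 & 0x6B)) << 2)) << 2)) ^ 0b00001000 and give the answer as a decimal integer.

0x6 = 00000110
0x6B = 01101011
→ & → 00000010 = 2
→ << 2 (mod 2^8) → 00001000 = 8
→ << 2 (mod 2^8) → 00100000 = 32
0b00001000 = 00001000
→ ^ → 00101000 = 40

40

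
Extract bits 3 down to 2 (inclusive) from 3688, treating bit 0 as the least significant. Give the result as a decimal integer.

v = 111001101000
Shift right by 2: 1110011010
Mask low 2 bits: 10 = 2

2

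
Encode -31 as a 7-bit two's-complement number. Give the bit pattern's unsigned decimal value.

31 in 7 bits: 0011111
Invert: 1100000
Add 1:  1100001 = 97
(Check: 2^7 - 31 = 128 - 31 = 97.)

97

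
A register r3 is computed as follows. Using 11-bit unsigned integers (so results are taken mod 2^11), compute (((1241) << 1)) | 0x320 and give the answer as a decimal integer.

1241 = 10011011001
→ << 1 (mod 2^11) → 00110110010 = 434
0x320 = 01100100000
→ | → 01110110010 = 946

946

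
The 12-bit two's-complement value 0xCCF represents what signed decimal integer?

pattern = 110011001111 (MSB is 1 ⇒ negative)
Invert: 001100110000, add 1 → 001100110001 = 817, so the value is -817.
(Equivalently: 3279 - 2^12 = 3279 - 4096 = -817.)

-817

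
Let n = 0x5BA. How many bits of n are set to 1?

7

0x5BA = 10110111010
Count the 1s: 1 + 1 + 1 + 1 + 1 + 1 + 1 = 7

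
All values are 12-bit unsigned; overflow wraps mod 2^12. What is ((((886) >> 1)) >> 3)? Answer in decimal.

55

886 = 001101110110
→ >> 1 → 000110111011 = 443
→ >> 3 → 000000110111 = 55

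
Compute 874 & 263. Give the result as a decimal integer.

258

874 = 1101101010
263 = 0100000111
AND → 0100000010 = 258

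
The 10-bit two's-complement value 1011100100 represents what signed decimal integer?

-284

pattern = 1011100100 (MSB is 1 ⇒ negative)
Invert: 0100011011, add 1 → 0100011100 = 284, so the value is -284.
(Equivalently: 740 - 2^10 = 740 - 1024 = -284.)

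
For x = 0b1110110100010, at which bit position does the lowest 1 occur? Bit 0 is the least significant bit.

0b1110110100010 = 1110110100010
Trailing zeros: 1, so the lowest set bit is bit 1 (value 2).

1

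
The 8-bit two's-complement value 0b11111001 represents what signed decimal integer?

pattern = 11111001 (MSB is 1 ⇒ negative)
Invert: 00000110, add 1 → 00000111 = 7, so the value is -7.
(Equivalently: 249 - 2^8 = 249 - 256 = -7.)

-7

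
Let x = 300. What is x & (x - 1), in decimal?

296

x = 100101100 = 300
x - 1 = 100101011
AND   = 100101000 = 296
(x & (x - 1) clears the lowest set bit of x.)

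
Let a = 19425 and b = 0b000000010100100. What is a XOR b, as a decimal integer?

19425 = 100101111100001
b = 000000010100100
XOR → 100101101000101 = 19269

19269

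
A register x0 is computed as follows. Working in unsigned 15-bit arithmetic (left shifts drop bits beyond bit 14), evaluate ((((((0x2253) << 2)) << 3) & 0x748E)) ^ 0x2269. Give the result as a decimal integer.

25193

0x2253 = 010001001010011
→ << 2 (mod 2^15) → 000100101001100 = 2380
→ << 3 (mod 2^15) → 100101001100000 = 19040
0x748E = 111010010001110
→ & → 100000000000000 = 16384
0x2269 = 010001001101001
→ ^ → 110001001101001 = 25193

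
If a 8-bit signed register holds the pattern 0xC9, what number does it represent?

-55

pattern = 11001001 (MSB is 1 ⇒ negative)
Invert: 00110110, add 1 → 00110111 = 55, so the value is -55.
(Equivalently: 201 - 2^8 = 201 - 256 = -55.)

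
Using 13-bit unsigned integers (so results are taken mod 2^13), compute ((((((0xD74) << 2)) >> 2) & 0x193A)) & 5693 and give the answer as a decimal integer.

0xD74 = 0110101110100
→ << 2 (mod 2^13) → 1010111010000 = 5584
→ >> 2 → 0010101110100 = 1396
0x193A = 1100100111010
→ & → 0000100110000 = 304
5693 = 1011000111101
→ & → 0000000110000 = 48

48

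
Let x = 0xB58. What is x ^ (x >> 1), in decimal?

3828

x = 101101011000 = 2904
x>>1 = 010110101100
XOR  = 111011110100 = 3828
(x ^ (x >> 1) gives the standard binary-reflected Gray code of x.)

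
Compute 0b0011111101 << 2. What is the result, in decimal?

1012

x = 0011111101
shift left by 2 → 1111110100 = 1012
(equivalently, 253 × 2^2 = 253 × 4)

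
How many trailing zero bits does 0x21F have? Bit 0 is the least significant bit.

0

0x21F = 1000011111
Trailing zeros: 0, so the lowest set bit is bit 0 (value 1).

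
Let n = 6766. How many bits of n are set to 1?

8

6766 = 1101001101110
Count the 1s: 1 + 1 + 1 + 1 + 1 + 1 + 1 + 1 = 8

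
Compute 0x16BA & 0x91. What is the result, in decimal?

0x16BA = 1011010111010
0x91 = 0000010010001
AND → 0000010010000 = 144

144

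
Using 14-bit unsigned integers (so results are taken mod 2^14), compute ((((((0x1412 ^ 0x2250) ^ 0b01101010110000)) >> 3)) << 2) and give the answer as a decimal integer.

0x1412 = 01010000010010
0x2250 = 10001001010000
→ ^ → 11011001000010 = 13890
0b01101010110000 = 01101010110000
→ ^ → 10110011110010 = 11506
→ >> 3 → 00010110011110 = 1438
→ << 2 (mod 2^14) → 01011001111000 = 5752

5752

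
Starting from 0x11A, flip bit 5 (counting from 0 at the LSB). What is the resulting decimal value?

314

x = 0100011010
bit 5 is currently 0; toggle it via x ^ (1 << 5) = x ^ 32
→ 0100111010 = 314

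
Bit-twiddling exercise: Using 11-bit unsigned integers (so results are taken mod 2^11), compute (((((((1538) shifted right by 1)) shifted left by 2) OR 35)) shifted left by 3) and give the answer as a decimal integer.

312

1538 = 11000000010
→ shifted right by 1 → 01100000001 = 769
→ shifted left by 2 (mod 2^11) → 10000000100 = 1028
35 = 00000100011
→ OR → 10000100111 = 1063
→ shifted left by 3 (mod 2^11) → 00100111000 = 312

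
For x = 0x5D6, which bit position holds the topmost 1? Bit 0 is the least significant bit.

10

0x5D6 = 10111010110
The topmost 1 is at position 10 (since 2^10 = 1024 ≤ 1494 < 2048).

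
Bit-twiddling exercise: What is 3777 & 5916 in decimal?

1536

3777 = 0111011000001
5916 = 1011100011100
AND → 0011000000000 = 1536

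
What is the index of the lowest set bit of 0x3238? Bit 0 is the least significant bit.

3

0x3238 = 11001000111000
Trailing zeros: 3, so the lowest set bit is bit 3 (value 8).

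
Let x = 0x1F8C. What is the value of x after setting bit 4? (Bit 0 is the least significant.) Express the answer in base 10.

x = 1111110001100
bit 4 is currently 0; set it via x | (1 << 4) = x | 16
→ 1111110011100 = 8092

8092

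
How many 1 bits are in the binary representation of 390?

390 = 110000110
Count the 1s: 1 + 1 + 1 + 1 = 4

4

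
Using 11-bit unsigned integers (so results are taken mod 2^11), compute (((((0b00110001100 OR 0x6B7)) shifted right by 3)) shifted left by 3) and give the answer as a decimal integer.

0b00110001100 = 00110001100
0x6B7 = 11010110111
→ OR → 11110111111 = 1983
→ shifted right by 3 → 00011110111 = 247
→ shifted left by 3 (mod 2^11) → 11110111000 = 1976

1976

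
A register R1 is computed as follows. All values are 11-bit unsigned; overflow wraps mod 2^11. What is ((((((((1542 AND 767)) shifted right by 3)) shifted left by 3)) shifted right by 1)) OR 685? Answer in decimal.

941

1542 = 11000000110
767 = 01011111111
→ AND → 01000000110 = 518
→ shifted right by 3 → 00001000000 = 64
→ shifted left by 3 (mod 2^11) → 01000000000 = 512
→ shifted right by 1 → 00100000000 = 256
685 = 01010101101
→ OR → 01110101101 = 941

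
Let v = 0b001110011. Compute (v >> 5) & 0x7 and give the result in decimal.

v = 001110011
Shift right by 5: 0011
Mask low 3 bits: 011 = 3

3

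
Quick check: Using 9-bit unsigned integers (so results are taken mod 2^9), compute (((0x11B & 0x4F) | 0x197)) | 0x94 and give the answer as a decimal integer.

0x11B = 100011011
0x4F = 001001111
→ & → 000001011 = 11
0x197 = 110010111
→ | → 110011111 = 415
0x94 = 010010100
→ | → 110011111 = 415

415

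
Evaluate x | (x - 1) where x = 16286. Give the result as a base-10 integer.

16287

x = 11111110011110 = 16286
x - 1 = 11111110011101
OR    = 11111110011111 = 16287
(x | (x - 1) sets all bits below the lowest set bit.)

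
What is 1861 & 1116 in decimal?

1092

1861 = 11101000101
1116 = 10001011100
AND → 10001000100 = 1092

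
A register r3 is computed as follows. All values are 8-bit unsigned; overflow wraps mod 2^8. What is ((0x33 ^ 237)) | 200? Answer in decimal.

222

0x33 = 00110011
237 = 11101101
→ ^ → 11011110 = 222
200 = 11001000
→ | → 11011110 = 222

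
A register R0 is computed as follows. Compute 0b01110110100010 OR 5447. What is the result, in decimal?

7655

a = 1110110100010
5447 = 1010101000111
 OR → 1110111100111 = 7655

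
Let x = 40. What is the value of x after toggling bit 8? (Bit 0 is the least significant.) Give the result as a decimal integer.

x = 00000101000
bit 8 is currently 0; toggle it via x ^ (1 << 8) = x ^ 256
→ 00100101000 = 296

296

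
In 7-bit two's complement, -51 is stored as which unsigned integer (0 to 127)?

51 in 7 bits: 0110011
Invert: 1001100
Add 1:  1001101 = 77
(Check: 2^7 - 51 = 128 - 51 = 77.)

77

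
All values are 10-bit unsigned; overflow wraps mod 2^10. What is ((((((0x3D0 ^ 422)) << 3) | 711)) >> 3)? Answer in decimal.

126

0x3D0 = 1111010000
422 = 0110100110
→ ^ → 1001110110 = 630
→ << 3 (mod 2^10) → 1110110000 = 944
711 = 1011000111
→ | → 1111110111 = 1015
→ >> 3 → 0001111110 = 126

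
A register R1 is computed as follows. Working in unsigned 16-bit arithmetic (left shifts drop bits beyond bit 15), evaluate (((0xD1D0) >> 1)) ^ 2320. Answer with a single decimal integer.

25080

0xD1D0 = 1101000111010000
→ >> 1 → 0110100011101000 = 26856
2320 = 0000100100010000
→ ^ → 0110000111111000 = 25080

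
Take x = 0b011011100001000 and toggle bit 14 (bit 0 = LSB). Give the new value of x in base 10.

x = 011011100001000
bit 14 is currently 0; toggle it via x ^ (1 << 14) = x ^ 16384
→ 111011100001000 = 30472

30472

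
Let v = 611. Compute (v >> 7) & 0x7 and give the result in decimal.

v = 1001100011
Shift right by 7: 100
Mask low 3 bits: 100 = 4

4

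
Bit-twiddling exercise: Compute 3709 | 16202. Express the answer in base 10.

3709 = 00111001111101
16202 = 11111101001010
 OR → 11111101111111 = 16255

16255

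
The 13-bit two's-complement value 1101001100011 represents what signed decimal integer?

pattern = 1101001100011 (MSB is 1 ⇒ negative)
Invert: 0010110011100, add 1 → 0010110011101 = 1437, so the value is -1437.
(Equivalently: 6755 - 2^13 = 6755 - 8192 = -1437.)

-1437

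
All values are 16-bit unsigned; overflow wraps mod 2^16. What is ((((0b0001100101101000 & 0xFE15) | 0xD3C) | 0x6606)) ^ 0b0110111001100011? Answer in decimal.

0b0001100101101000 = 0001100101101000
0xFE15 = 1111111000010101
→ & → 0001100000000000 = 6144
0xD3C = 0000110100111100
→ | → 0001110100111100 = 7484
0x6606 = 0110011000000110
→ | → 0111111100111110 = 32574
0b0110111001100011 = 0110111001100011
→ ^ → 0001000101011101 = 4445

4445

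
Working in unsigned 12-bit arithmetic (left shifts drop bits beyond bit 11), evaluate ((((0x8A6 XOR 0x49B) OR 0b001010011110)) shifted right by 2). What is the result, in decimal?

943

0x8A6 = 100010100110
0x49B = 010010011011
→ XOR → 110000111101 = 3133
0b001010011110 = 001010011110
→ OR → 111010111111 = 3775
→ shifted right by 2 → 001110101111 = 943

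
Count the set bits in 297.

297 = 100101001
Count the 1s: 1 + 1 + 1 + 1 = 4

4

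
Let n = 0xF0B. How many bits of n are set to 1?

0xF0B = 111100001011
Count the 1s: 1 + 1 + 1 + 1 + 1 + 1 + 1 = 7

7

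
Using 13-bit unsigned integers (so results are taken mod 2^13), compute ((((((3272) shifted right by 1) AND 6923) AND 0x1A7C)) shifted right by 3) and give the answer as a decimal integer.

3272 = 0110011001000
→ shifted right by 1 → 0011001100100 = 1636
6923 = 1101100001011
→ AND → 0001000000000 = 512
0x1A7C = 1101001111100
→ AND → 0001000000000 = 512
→ shifted right by 3 → 0000001000000 = 64

64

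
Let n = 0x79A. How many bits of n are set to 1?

0x79A = 11110011010
Count the 1s: 1 + 1 + 1 + 1 + 1 + 1 + 1 = 7

7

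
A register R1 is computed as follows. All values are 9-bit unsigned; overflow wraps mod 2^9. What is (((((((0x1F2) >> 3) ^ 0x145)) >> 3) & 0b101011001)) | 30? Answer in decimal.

0x1F2 = 111110010
→ >> 3 → 000111110 = 62
0x145 = 101000101
→ ^ → 101111011 = 379
→ >> 3 → 000101111 = 47
0b101011001 = 101011001
→ & → 000001001 = 9
30 = 000011110
→ | → 000011111 = 31

31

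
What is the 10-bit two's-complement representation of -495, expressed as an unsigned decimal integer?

529

495 in 10 bits: 0111101111
Invert: 1000010000
Add 1:  1000010001 = 529
(Check: 2^10 - 495 = 1024 - 495 = 529.)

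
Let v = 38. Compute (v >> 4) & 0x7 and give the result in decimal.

v = 00000100110
Shift right by 4: 0000010
Mask low 3 bits: 010 = 2

2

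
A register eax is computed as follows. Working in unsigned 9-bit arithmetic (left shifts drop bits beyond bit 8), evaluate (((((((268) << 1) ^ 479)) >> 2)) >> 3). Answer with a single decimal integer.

14

268 = 100001100
→ << 1 (mod 2^9) → 000011000 = 24
479 = 111011111
→ ^ → 111000111 = 455
→ >> 2 → 001110001 = 113
→ >> 3 → 000001110 = 14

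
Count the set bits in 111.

111 = 1101111
Count the 1s: 1 + 1 + 1 + 1 + 1 + 1 = 6

6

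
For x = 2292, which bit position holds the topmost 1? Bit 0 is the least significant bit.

11

2292 = 100011110100
The topmost 1 is at position 11 (since 2^11 = 2048 ≤ 2292 < 4096).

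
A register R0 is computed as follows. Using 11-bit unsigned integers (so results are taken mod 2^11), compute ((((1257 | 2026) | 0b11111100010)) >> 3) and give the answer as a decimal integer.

1257 = 10011101001
2026 = 11111101010
→ | → 11111101011 = 2027
0b11111100010 = 11111100010
→ | → 11111101011 = 2027
→ >> 3 → 00011111101 = 253

253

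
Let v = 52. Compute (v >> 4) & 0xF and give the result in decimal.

v = 000110100
Shift right by 4: 00011
Mask low 4 bits: 0011 = 3

3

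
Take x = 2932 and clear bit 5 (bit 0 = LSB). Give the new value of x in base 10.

x = 101101110100
bit 5 is currently 1; clear it via x & ~(1 << 5) = x & ~32
→ 101101010100 = 2900

2900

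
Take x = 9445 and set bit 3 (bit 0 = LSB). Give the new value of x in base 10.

x = 10010011100101
bit 3 is currently 0; set it via x | (1 << 3) = x | 8
→ 10010011101101 = 9453

9453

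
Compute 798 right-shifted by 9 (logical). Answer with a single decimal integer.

1

798 = 1100011110
shift right by 9 → 0000000001 = 1
(equivalently, floor(798 / 512))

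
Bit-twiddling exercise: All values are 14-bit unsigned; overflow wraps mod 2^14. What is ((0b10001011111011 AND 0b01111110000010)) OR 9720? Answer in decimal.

0b10001011111011 = 10001011111011
0b01111110000010 = 01111110000010
→ AND → 00001010000010 = 642
9720 = 10010111111000
→ OR → 10011111111010 = 10234

10234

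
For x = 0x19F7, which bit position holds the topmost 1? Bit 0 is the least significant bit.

0x19F7 = 1100111110111
The topmost 1 is at position 12 (since 2^12 = 4096 ≤ 6647 < 8192).

12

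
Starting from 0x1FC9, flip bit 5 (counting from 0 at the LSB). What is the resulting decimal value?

8169

x = 001111111001001
bit 5 is currently 0; toggle it via x ^ (1 << 5) = x ^ 32
→ 001111111101001 = 8169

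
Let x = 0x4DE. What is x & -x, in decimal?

2

x = 10011011110 = 1246
-x (two's complement) = …01100100010
AND   = 00000000010 = 2
(x & -x isolates the lowest set bit of x.)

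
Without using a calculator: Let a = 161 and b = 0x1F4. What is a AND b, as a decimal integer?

161 = 010100001
0x1F4 = 111110100
AND → 010100000 = 160

160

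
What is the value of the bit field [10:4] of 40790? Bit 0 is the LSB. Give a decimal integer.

117

v = 1001111101010110
Shift right by 4: 100111110101
Mask low 7 bits: 1110101 = 117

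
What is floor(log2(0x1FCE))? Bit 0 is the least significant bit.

12

0x1FCE = 1111111001110
The topmost 1 is at position 12 (since 2^12 = 4096 ≤ 8142 < 8192).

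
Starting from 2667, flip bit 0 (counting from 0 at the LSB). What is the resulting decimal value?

x = 00101001101011
bit 0 is currently 1; toggle it via x ^ (1 << 0) = x ^ 1
→ 00101001101010 = 2666

2666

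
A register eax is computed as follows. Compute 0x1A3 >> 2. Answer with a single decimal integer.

104

0x1A3 = 110100011
shift right by 2 → 001101000 = 104
(equivalently, floor(419 / 4))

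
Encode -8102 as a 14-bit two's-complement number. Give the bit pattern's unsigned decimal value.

8102 in 14 bits: 01111110100110
Invert: 10000001011001
Add 1:  10000001011010 = 8282
(Check: 2^14 - 8102 = 16384 - 8102 = 8282.)

8282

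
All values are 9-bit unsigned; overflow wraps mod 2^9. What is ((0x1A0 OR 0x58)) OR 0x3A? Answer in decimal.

506

0x1A0 = 110100000
0x58 = 001011000
→ OR → 111111000 = 504
0x3A = 000111010
→ OR → 111111010 = 506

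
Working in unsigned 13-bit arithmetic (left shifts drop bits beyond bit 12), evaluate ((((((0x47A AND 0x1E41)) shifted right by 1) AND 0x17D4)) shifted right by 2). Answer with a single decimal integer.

128

0x47A = 0010001111010
0x1E41 = 1111001000001
→ AND → 0010001000000 = 1088
→ shifted right by 1 → 0001000100000 = 544
0x17D4 = 1011111010100
→ AND → 0001000000000 = 512
→ shifted right by 2 → 0000010000000 = 128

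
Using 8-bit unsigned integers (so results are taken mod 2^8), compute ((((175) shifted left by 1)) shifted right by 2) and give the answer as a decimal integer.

175 = 10101111
→ shifted left by 1 (mod 2^8) → 01011110 = 94
→ shifted right by 2 → 00010111 = 23

23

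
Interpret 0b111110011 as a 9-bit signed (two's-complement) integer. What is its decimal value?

-13

pattern = 111110011 (MSB is 1 ⇒ negative)
Invert: 000001100, add 1 → 000001101 = 13, so the value is -13.
(Equivalently: 499 - 2^9 = 499 - 512 = -13.)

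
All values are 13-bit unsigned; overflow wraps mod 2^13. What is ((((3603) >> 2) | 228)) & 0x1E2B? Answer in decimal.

544

3603 = 0111000010011
→ >> 2 → 0001110000100 = 900
228 = 0000011100100
→ | → 0001111100100 = 996
0x1E2B = 1111000101011
→ & → 0001000100000 = 544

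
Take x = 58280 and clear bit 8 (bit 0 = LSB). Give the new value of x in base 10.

58024

x = 1110001110101000
bit 8 is currently 1; clear it via x & ~(1 << 8) = x & ~256
→ 1110001010101000 = 58024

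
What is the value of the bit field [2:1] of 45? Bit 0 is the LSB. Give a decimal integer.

2

v = 00101101
Shift right by 1: 0010110
Mask low 2 bits: 10 = 2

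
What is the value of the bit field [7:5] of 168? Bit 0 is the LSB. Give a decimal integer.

v = 10101000
Shift right by 5: 101
Mask low 3 bits: 101 = 5

5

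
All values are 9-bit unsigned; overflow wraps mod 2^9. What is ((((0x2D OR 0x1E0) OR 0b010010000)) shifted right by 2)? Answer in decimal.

0x2D = 000101101
0x1E0 = 111100000
→ OR → 111101101 = 493
0b010010000 = 010010000
→ OR → 111111101 = 509
→ shifted right by 2 → 001111111 = 127

127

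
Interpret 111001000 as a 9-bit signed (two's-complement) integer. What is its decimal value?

-56

pattern = 111001000 (MSB is 1 ⇒ negative)
Invert: 000110111, add 1 → 000111000 = 56, so the value is -56.
(Equivalently: 456 - 2^9 = 456 - 512 = -56.)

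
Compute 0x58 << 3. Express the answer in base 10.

0x58 = 0001011000
shift left by 3 → 1011000000 = 704
(equivalently, 88 × 2^3 = 88 × 8)

704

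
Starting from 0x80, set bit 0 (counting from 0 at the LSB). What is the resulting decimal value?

129

x = 0010000000
bit 0 is currently 0; set it via x | (1 << 0) = x | 1
→ 0010000001 = 129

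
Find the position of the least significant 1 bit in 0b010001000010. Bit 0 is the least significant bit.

1

0b010001000010 = 10001000010
Trailing zeros: 1, so the lowest set bit is bit 1 (value 2).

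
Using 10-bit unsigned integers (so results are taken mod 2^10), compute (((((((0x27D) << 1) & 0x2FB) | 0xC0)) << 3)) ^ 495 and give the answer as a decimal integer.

575

0x27D = 1001111101
→ << 1 (mod 2^10) → 0011111010 = 250
0x2FB = 1011111011
→ & → 0011111010 = 250
0xC0 = 0011000000
→ | → 0011111010 = 250
→ << 3 (mod 2^10) → 1111010000 = 976
495 = 0111101111
→ ^ → 1000111111 = 575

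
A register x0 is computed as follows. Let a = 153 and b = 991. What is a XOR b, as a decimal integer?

838

153 = 0010011001
991 = 1111011111
XOR → 1101000110 = 838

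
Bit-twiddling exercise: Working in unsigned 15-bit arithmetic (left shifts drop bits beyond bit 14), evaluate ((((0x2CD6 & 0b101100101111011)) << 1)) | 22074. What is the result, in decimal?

0x2CD6 = 010110011010110
0b101100101111011 = 101100101111011
→ & → 000100001010010 = 2130
→ << 1 (mod 2^15) → 001000010100100 = 4260
22074 = 101011000111010
→ | → 101011010111110 = 22206

22206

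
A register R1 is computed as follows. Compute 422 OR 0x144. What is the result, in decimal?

422 = 110100110
0x144 = 101000100
 OR → 111100110 = 486

486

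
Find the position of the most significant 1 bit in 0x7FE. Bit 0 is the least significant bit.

10

0x7FE = 11111111110
The topmost 1 is at position 10 (since 2^10 = 1024 ≤ 2046 < 2048).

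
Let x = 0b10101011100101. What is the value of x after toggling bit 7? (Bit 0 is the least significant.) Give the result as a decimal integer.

x = 10101011100101
bit 7 is currently 1; toggle it via x ^ (1 << 7) = x ^ 128
→ 10101001100101 = 10853

10853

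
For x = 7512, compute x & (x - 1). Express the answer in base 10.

x = 1110101011000 = 7512
x - 1 = 1110101010111
AND   = 1110101010000 = 7504
(x & (x - 1) clears the lowest set bit of x.)

7504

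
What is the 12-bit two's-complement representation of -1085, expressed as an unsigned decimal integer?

1085 in 12 bits: 010000111101
Invert: 101111000010
Add 1:  101111000011 = 3011
(Check: 2^12 - 1085 = 4096 - 1085 = 3011.)

3011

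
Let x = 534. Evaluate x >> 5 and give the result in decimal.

534 = 1000010110
shift right by 5 → 0000010000 = 16
(equivalently, floor(534 / 32))

16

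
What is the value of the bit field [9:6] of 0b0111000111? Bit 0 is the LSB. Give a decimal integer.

v = 0111000111
Shift right by 6: 0111
Mask low 4 bits: 0111 = 7

7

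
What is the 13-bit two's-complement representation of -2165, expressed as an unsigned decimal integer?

2165 in 13 bits: 0100001110101
Invert: 1011110001010
Add 1:  1011110001011 = 6027
(Check: 2^13 - 2165 = 8192 - 2165 = 6027.)

6027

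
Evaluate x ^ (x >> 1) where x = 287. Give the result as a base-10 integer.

x = 100011111 = 287
x>>1 = 010001111
XOR  = 110010000 = 400
(x ^ (x >> 1) gives the standard binary-reflected Gray code of x.)

400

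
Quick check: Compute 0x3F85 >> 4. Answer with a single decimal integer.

1016

0x3F85 = 11111110000101
shift right by 4 → 00001111111000 = 1016
(equivalently, floor(16261 / 16))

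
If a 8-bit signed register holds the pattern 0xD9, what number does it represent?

-39

pattern = 11011001 (MSB is 1 ⇒ negative)
Invert: 00100110, add 1 → 00100111 = 39, so the value is -39.
(Equivalently: 217 - 2^8 = 217 - 256 = -39.)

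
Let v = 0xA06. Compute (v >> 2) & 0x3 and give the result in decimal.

1

v = 101000000110
Shift right by 2: 1010000001
Mask low 2 bits: 01 = 1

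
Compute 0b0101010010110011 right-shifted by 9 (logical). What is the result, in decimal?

x = 101010010110011
shift right by 9 → 000000000101010 = 42
(equivalently, floor(21683 / 512))

42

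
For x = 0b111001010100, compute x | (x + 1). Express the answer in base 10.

3669

x = 111001010100 = 3668
x + 1 = 111001010101
OR    = 111001010101 = 3669
(x | (x + 1) sets the lowest cleared bit.)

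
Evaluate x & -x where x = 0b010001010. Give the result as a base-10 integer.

2

x = 10001010 = 138
-x (two's complement) = …01110110
AND   = 00000010 = 2
(x & -x isolates the lowest set bit of x.)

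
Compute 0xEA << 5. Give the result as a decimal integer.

7488

0xEA = 0000011101010
shift left by 5 → 1110101000000 = 7488
(equivalently, 234 × 2^5 = 234 × 32)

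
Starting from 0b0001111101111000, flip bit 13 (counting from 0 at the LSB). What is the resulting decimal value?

x = 0001111101111000
bit 13 is currently 0; toggle it via x ^ (1 << 13) = x ^ 8192
→ 0011111101111000 = 16248

16248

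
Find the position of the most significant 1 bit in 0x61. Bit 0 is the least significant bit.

0x61 = 1100001
The topmost 1 is at position 6 (since 2^6 = 64 ≤ 97 < 128).

6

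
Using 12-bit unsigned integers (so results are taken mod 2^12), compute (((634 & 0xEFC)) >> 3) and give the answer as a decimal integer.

79

634 = 001001111010
0xEFC = 111011111100
→ & → 001001111000 = 632
→ >> 3 → 000001001111 = 79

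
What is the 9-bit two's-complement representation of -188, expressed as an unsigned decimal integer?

324

188 in 9 bits: 010111100
Invert: 101000011
Add 1:  101000100 = 324
(Check: 2^9 - 188 = 512 - 188 = 324.)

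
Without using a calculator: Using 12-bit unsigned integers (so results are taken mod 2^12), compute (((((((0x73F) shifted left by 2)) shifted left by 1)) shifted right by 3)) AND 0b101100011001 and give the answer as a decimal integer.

0x73F = 011100111111
→ shifted left by 2 (mod 2^12) → 110011111100 = 3324
→ shifted left by 1 (mod 2^12) → 100111111000 = 2552
→ shifted right by 3 → 000100111111 = 319
0b101100011001 = 101100011001
→ AND → 000100011001 = 281

281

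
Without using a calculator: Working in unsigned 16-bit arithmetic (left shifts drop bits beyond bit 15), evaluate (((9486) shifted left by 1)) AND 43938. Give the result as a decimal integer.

9486 = 0010010100001110
→ shifted left by 1 (mod 2^16) → 0100101000011100 = 18972
43938 = 1010101110100010
→ AND → 0000101000000000 = 2560

2560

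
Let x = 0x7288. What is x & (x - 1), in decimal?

x = 111001010001000 = 29320
x - 1 = 111001010000111
AND   = 111001010000000 = 29312
(x & (x - 1) clears the lowest set bit of x.)

29312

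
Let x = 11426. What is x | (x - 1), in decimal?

x = 10110010100010 = 11426
x - 1 = 10110010100001
OR    = 10110010100011 = 11427
(x | (x - 1) sets all bits below the lowest set bit.)

11427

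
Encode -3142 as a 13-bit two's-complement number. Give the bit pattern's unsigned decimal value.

5050

3142 in 13 bits: 0110001000110
Invert: 1001110111001
Add 1:  1001110111010 = 5050
(Check: 2^13 - 3142 = 8192 - 3142 = 5050.)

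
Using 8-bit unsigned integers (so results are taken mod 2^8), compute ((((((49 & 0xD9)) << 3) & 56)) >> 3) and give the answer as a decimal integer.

1

49 = 00110001
0xD9 = 11011001
→ & → 00010001 = 17
→ << 3 (mod 2^8) → 10001000 = 136
56 = 00111000
→ & → 00001000 = 8
→ >> 3 → 00000001 = 1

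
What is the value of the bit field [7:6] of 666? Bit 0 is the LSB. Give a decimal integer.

v = 01010011010
Shift right by 6: 01010
Mask low 2 bits: 10 = 2

2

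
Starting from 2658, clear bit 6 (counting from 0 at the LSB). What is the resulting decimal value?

2594

x = 101001100010
bit 6 is currently 1; clear it via x & ~(1 << 6) = x & ~64
→ 101000100010 = 2594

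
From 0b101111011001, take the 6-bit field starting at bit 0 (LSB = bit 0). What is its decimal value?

v = 101111011001
Shift right by 0: 101111011001
Mask low 6 bits: 011001 = 25

25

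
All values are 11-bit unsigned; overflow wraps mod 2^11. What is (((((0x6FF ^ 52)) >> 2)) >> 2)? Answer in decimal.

108

0x6FF = 11011111111
52 = 00000110100
→ ^ → 11011001011 = 1739
→ >> 2 → 00110110010 = 434
→ >> 2 → 00001101100 = 108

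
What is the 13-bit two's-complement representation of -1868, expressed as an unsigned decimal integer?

6324

1868 in 13 bits: 0011101001100
Invert: 1100010110011
Add 1:  1100010110100 = 6324
(Check: 2^13 - 1868 = 8192 - 1868 = 6324.)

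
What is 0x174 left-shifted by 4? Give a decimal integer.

0x174 = 0000101110100
shift left by 4 → 1011101000000 = 5952
(equivalently, 372 × 2^4 = 372 × 16)

5952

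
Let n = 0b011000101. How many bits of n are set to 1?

n = 11000101
Count the 1s: 1 + 1 + 1 + 1 = 4

4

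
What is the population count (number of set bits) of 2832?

2832 = 101100010000
Count the 1s: 1 + 1 + 1 + 1 = 4

4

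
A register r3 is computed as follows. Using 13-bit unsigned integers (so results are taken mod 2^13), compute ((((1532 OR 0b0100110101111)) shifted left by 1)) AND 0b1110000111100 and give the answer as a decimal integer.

1532 = 0010111111100
0b0100110101111 = 0100110101111
→ OR → 0110111111111 = 3583
→ shifted left by 1 (mod 2^13) → 1101111111110 = 7166
0b1110000111100 = 1110000111100
→ AND → 1100000111100 = 6204

6204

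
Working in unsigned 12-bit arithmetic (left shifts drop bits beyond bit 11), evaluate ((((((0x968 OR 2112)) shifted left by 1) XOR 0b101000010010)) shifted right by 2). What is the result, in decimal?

560

0x968 = 100101101000
2112 = 100001000000
→ OR → 100101101000 = 2408
→ shifted left by 1 (mod 2^12) → 001011010000 = 720
0b101000010010 = 101000010010
→ XOR → 100011000010 = 2242
→ shifted right by 2 → 001000110000 = 560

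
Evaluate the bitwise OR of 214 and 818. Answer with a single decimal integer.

214 = 0011010110
818 = 1100110010
 OR → 1111110110 = 1014

1014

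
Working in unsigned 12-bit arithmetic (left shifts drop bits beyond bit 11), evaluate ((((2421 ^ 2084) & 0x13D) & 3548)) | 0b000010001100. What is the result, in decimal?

2421 = 100101110101
2084 = 100000100100
→ ^ → 000101010001 = 337
0x13D = 000100111101
→ & → 000100010001 = 273
3548 = 110111011100
→ & → 000100010000 = 272
0b000010001100 = 000010001100
→ | → 000110011100 = 412

412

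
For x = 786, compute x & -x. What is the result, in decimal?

x = 1100010010 = 786
-x (two's complement) = …0011101110
AND   = 0000000010 = 2
(x & -x isolates the lowest set bit of x.)

2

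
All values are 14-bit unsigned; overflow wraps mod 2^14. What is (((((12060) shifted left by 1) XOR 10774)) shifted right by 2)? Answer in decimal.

3339

12060 = 10111100011100
→ shifted left by 1 (mod 2^14) → 01111000111000 = 7736
10774 = 10101000010110
→ XOR → 11010000101110 = 13358
→ shifted right by 2 → 00110100001011 = 3339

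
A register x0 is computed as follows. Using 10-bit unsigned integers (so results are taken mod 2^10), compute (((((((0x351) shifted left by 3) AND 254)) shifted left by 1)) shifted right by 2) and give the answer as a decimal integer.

0x351 = 1101010001
→ shifted left by 3 (mod 2^10) → 1010001000 = 648
254 = 0011111110
→ AND → 0010001000 = 136
→ shifted left by 1 (mod 2^10) → 0100010000 = 272
→ shifted right by 2 → 0001000100 = 68

68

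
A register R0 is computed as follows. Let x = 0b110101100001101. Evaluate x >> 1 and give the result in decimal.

13702

x = 110101100001101
shift right by 1 → 011010110000110 = 13702
(equivalently, floor(27405 / 2))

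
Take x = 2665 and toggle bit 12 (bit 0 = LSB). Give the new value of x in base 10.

x = 00101001101001
bit 12 is currently 0; toggle it via x ^ (1 << 12) = x ^ 4096
→ 01101001101001 = 6761

6761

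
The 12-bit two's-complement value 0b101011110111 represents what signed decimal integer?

-1289

pattern = 101011110111 (MSB is 1 ⇒ negative)
Invert: 010100001000, add 1 → 010100001001 = 1289, so the value is -1289.
(Equivalently: 2807 - 2^12 = 2807 - 4096 = -1289.)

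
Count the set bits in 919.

919 = 1110010111
Count the 1s: 1 + 1 + 1 + 1 + 1 + 1 + 1 = 7

7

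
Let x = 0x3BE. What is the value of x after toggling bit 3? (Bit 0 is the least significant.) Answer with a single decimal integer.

950

x = 1110111110
bit 3 is currently 1; toggle it via x ^ (1 << 3) = x ^ 8
→ 1110110110 = 950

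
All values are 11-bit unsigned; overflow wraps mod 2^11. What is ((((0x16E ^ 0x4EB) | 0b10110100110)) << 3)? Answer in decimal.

1336

0x16E = 00101101110
0x4EB = 10011101011
→ ^ → 10110000101 = 1413
0b10110100110 = 10110100110
→ | → 10110100111 = 1447
→ << 3 (mod 2^11) → 10100111000 = 1336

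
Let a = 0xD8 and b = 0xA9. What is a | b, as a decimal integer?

0xD8 = 11011000
0xA9 = 10101001
 OR → 11111001 = 249

249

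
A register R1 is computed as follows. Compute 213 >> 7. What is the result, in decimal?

213 = 11010101
shift right by 7 → 00000001 = 1
(equivalently, floor(213 / 128))

1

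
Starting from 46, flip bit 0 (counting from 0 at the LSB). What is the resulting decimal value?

47

x = 0000101110
bit 0 is currently 0; toggle it via x ^ (1 << 0) = x ^ 1
→ 0000101111 = 47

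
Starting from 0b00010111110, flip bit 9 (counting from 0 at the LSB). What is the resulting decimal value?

702

x = 00010111110
bit 9 is currently 0; toggle it via x ^ (1 << 9) = x ^ 512
→ 01010111110 = 702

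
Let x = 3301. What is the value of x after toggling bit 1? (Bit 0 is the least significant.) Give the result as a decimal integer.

x = 110011100101
bit 1 is currently 0; toggle it via x ^ (1 << 1) = x ^ 2
→ 110011100111 = 3303

3303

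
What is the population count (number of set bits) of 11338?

11338 = 10110001001010
Count the 1s: 1 + 1 + 1 + 1 + 1 + 1 = 6

6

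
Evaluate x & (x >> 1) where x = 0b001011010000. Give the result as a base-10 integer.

x = 1011010000 = 720
x>>1 = 0101101000
AND  = 0001000000 = 64
(x & (x >> 1) has a 1 wherever x has two consecutive 1 bits.)

64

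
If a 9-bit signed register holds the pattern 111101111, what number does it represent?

-17

pattern = 111101111 (MSB is 1 ⇒ negative)
Invert: 000010000, add 1 → 000010001 = 17, so the value is -17.
(Equivalently: 495 - 2^9 = 495 - 512 = -17.)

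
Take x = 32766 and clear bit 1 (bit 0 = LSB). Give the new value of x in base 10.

x = 111111111111110
bit 1 is currently 1; clear it via x & ~(1 << 1) = x & ~2
→ 111111111111100 = 32764

32764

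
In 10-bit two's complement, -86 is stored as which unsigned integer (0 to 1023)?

86 in 10 bits: 0001010110
Invert: 1110101001
Add 1:  1110101010 = 938
(Check: 2^10 - 86 = 1024 - 86 = 938.)

938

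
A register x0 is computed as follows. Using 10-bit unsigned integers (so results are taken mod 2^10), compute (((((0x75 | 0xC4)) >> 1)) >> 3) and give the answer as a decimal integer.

15

0x75 = 0001110101
0xC4 = 0011000100
→ | → 0011110101 = 245
→ >> 1 → 0001111010 = 122
→ >> 3 → 0000001111 = 15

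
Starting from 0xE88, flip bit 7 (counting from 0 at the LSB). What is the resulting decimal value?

3592

x = 111010001000
bit 7 is currently 1; toggle it via x ^ (1 << 7) = x ^ 128
→ 111000001000 = 3592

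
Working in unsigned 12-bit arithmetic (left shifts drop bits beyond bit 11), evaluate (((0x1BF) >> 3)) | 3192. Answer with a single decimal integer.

3199

0x1BF = 000110111111
→ >> 3 → 000000110111 = 55
3192 = 110001111000
→ | → 110001111111 = 3199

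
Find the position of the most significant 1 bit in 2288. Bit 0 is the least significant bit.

11

2288 = 100011110000
The topmost 1 is at position 11 (since 2^11 = 2048 ≤ 2288 < 4096).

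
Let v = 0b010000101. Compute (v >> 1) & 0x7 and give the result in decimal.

2

v = 010000101
Shift right by 1: 01000010
Mask low 3 bits: 010 = 2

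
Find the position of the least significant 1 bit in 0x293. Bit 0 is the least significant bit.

0x293 = 1010010011
Trailing zeros: 0, so the lowest set bit is bit 0 (value 1).

0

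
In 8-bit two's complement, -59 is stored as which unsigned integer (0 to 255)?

59 in 8 bits: 00111011
Invert: 11000100
Add 1:  11000101 = 197
(Check: 2^8 - 59 = 256 - 59 = 197.)

197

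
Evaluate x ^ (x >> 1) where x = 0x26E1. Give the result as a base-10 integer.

13713

x = 10011011100001 = 9953
x>>1 = 01001101110000
XOR  = 11010110010001 = 13713
(x ^ (x >> 1) gives the standard binary-reflected Gray code of x.)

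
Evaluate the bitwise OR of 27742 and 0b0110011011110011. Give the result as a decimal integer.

28415

27742 = 110110001011110
b = 110011011110011
 OR → 110111011111111 = 28415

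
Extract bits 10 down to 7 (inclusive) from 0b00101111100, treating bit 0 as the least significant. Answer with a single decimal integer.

v = 00101111100
Shift right by 7: 0010
Mask low 4 bits: 0010 = 2

2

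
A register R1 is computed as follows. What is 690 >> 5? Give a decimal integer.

690 = 1010110010
shift right by 5 → 0000010101 = 21
(equivalently, floor(690 / 32))

21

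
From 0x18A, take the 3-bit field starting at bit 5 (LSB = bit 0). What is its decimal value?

4

v = 00110001010
Shift right by 5: 001100
Mask low 3 bits: 100 = 4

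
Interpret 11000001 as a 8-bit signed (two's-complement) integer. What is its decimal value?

-63

pattern = 11000001 (MSB is 1 ⇒ negative)
Invert: 00111110, add 1 → 00111111 = 63, so the value is -63.
(Equivalently: 193 - 2^8 = 193 - 256 = -63.)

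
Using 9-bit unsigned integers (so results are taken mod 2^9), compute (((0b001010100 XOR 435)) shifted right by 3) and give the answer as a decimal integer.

0b001010100 = 001010100
435 = 110110011
→ XOR → 111100111 = 487
→ shifted right by 3 → 000111100 = 60

60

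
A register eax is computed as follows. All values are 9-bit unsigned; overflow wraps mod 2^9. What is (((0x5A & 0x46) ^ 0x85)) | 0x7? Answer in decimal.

199

0x5A = 001011010
0x46 = 001000110
→ & → 001000010 = 66
0x85 = 010000101
→ ^ → 011000111 = 199
0x7 = 000000111
→ | → 011000111 = 199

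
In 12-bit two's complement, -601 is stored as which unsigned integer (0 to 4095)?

3495

601 in 12 bits: 001001011001
Invert: 110110100110
Add 1:  110110100111 = 3495
(Check: 2^12 - 601 = 4096 - 601 = 3495.)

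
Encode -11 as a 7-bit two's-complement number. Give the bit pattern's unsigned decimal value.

117

11 in 7 bits: 0001011
Invert: 1110100
Add 1:  1110101 = 117
(Check: 2^7 - 11 = 128 - 11 = 117.)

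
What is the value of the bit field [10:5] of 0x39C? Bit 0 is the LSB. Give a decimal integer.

28

v = 0001110011100
Shift right by 5: 00011100
Mask low 6 bits: 011100 = 28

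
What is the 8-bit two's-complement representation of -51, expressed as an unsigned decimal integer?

51 in 8 bits: 00110011
Invert: 11001100
Add 1:  11001101 = 205
(Check: 2^8 - 51 = 256 - 51 = 205.)

205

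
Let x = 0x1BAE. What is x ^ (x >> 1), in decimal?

5753

x = 1101110101110 = 7086
x>>1 = 0110111010111
XOR  = 1011001111001 = 5753
(x ^ (x >> 1) gives the standard binary-reflected Gray code of x.)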